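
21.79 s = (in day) 0.0002522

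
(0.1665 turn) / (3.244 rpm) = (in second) 3.08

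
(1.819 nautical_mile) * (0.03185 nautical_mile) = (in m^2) 1.987e+05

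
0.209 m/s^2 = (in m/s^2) 0.209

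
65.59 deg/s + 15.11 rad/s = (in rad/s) 16.25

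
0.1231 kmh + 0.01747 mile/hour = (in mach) 0.0001234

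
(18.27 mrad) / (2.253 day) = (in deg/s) 5.378e-06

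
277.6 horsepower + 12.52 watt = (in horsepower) 277.6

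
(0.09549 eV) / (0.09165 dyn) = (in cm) 1.669e-12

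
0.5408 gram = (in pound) 0.001192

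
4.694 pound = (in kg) 2.129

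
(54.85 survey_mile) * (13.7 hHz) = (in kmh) 4.354e+08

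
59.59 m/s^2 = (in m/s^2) 59.59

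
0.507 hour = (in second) 1825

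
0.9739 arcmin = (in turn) 4.509e-05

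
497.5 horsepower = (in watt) 3.71e+05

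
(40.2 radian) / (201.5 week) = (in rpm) 3.15e-06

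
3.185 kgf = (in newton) 31.23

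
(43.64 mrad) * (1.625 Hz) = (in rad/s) 0.07091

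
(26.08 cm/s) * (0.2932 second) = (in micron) 7.647e+04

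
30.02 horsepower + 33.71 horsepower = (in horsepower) 63.73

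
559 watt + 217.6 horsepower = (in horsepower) 218.3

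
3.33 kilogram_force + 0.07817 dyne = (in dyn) 3.266e+06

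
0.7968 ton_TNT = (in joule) 3.334e+09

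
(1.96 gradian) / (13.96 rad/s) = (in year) 6.993e-11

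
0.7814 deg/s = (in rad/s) 0.01364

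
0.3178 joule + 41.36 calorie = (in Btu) 0.1643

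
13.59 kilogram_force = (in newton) 133.3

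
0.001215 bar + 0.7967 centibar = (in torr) 6.887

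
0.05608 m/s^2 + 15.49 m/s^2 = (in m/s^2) 15.55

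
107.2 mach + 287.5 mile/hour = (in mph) 8.194e+04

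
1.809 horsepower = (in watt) 1349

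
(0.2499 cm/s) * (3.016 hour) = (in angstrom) 2.713e+11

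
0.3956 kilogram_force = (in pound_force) 0.8721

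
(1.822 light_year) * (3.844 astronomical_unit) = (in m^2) 9.912e+27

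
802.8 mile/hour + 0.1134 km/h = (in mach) 1.054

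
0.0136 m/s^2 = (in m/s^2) 0.0136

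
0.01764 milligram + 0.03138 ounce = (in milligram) 889.6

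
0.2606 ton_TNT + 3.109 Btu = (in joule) 1.09e+09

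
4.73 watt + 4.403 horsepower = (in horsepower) 4.409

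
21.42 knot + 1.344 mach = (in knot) 911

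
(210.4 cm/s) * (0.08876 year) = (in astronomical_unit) 3.937e-05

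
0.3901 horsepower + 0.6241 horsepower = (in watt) 756.3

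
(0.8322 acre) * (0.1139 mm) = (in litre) 383.6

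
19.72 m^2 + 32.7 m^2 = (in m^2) 52.42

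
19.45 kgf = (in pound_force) 42.88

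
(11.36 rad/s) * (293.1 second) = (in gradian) 2.12e+05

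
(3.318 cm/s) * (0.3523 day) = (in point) 2.863e+06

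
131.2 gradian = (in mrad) 2061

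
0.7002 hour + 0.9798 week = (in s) 5.951e+05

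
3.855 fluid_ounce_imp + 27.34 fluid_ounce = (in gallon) 0.2425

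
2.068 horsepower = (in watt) 1542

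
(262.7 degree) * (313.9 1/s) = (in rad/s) 1439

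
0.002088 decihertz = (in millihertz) 0.2088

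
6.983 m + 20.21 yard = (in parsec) 8.252e-16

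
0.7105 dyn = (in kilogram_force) 7.245e-07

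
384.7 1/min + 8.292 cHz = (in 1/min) 389.7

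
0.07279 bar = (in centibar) 7.279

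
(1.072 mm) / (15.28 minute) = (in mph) 2.616e-06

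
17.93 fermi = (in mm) 1.793e-11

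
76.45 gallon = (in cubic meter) 0.2894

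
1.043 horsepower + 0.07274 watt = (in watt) 777.8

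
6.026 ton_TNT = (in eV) 1.574e+29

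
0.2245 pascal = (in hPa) 0.002245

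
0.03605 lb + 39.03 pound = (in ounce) 625.1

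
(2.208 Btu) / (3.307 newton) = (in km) 0.7044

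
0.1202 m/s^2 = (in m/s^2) 0.1202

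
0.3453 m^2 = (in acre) 8.533e-05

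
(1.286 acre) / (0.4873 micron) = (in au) 0.07139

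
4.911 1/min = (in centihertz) 8.185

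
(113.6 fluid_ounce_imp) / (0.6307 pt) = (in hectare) 0.001451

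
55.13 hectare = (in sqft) 5.934e+06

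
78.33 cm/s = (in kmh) 2.82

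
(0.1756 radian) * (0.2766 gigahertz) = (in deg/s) 2.783e+09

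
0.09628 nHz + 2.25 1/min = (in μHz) 3.75e+04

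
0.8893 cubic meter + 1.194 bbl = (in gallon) 285.1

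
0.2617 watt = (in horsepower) 0.0003509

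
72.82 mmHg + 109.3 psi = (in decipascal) 7.633e+06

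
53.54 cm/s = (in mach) 0.001572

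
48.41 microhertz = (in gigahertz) 4.841e-14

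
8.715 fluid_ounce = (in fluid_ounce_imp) 9.071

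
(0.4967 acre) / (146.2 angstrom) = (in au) 0.9191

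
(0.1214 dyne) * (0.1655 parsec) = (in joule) 6.2e+09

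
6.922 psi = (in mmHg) 358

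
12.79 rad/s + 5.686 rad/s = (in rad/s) 18.48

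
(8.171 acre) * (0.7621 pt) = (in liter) 8890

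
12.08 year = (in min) 6.349e+06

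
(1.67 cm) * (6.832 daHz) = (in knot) 2.218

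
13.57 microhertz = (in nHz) 1.357e+04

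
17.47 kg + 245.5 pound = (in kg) 128.8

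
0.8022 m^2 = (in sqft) 8.635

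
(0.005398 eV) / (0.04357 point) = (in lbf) 1.265e-17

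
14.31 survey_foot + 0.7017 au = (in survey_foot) 3.444e+11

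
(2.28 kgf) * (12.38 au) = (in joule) 4.141e+13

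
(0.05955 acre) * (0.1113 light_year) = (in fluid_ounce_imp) 8.931e+21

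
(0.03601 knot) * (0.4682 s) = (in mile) 5.389e-06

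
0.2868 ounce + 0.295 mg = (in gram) 8.131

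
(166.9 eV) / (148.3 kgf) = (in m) 1.839e-20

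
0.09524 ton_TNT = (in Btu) 3.777e+05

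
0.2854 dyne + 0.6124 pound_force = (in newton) 2.724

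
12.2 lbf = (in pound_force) 12.2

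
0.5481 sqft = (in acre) 1.258e-05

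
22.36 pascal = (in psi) 0.003243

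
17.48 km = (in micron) 1.748e+10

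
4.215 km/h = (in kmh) 4.215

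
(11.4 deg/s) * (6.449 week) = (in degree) 4.446e+07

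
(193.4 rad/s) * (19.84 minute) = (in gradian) 1.466e+07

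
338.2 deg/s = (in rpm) 56.37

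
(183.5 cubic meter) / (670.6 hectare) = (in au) 1.829e-16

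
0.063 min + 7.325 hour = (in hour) 7.326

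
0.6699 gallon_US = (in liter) 2.536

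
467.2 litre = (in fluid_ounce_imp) 1.644e+04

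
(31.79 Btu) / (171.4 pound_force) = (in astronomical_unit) 2.941e-10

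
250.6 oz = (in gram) 7104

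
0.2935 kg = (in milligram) 2.935e+05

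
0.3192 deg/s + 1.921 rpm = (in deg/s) 11.85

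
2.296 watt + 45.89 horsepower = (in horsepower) 45.89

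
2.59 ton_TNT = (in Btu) 1.027e+07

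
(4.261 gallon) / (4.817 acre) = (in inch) 3.258e-05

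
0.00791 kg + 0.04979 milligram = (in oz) 0.279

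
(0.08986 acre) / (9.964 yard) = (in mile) 0.0248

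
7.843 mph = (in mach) 0.0103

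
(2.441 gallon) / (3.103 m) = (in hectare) 2.978e-07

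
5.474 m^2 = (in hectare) 0.0005474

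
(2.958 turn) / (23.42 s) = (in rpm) 7.578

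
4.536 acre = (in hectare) 1.836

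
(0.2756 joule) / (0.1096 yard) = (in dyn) 2.75e+05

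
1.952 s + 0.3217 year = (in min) 1.691e+05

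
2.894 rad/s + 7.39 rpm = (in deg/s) 210.2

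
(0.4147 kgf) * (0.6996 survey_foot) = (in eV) 5.413e+18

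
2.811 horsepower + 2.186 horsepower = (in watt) 3726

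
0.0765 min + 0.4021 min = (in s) 28.72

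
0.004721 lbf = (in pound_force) 0.004721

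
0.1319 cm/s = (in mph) 0.002951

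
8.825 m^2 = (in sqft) 94.99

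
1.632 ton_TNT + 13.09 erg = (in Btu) 6.472e+06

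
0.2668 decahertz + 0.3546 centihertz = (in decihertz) 26.72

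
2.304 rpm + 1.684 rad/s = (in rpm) 18.39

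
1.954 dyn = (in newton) 1.954e-05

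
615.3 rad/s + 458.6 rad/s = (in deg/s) 6.153e+04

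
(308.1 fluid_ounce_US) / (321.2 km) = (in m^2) 2.837e-08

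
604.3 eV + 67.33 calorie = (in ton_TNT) 6.733e-08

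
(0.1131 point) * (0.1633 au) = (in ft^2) 1.049e+07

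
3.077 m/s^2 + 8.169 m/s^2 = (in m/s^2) 11.25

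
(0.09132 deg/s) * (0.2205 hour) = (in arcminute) 4349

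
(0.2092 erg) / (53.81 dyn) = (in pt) 0.1102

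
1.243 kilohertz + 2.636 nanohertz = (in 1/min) 7.458e+04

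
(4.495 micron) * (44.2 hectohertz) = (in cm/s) 1.987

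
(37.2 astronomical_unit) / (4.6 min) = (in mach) 5.922e+07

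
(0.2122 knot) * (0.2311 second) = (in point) 71.51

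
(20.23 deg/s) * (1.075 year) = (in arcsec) 2.469e+12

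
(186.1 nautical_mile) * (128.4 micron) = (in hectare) 0.004425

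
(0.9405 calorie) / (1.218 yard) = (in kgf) 0.3603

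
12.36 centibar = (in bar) 0.1236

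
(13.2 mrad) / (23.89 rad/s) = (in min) 9.209e-06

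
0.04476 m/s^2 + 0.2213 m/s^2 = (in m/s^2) 0.2661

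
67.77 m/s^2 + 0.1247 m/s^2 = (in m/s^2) 67.89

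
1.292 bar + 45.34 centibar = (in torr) 1309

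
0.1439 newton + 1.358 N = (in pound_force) 0.3376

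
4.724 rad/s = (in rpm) 45.11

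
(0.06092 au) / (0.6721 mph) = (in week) 5.015e+04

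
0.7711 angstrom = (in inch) 3.036e-09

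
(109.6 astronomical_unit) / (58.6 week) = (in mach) 1359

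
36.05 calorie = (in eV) 9.414e+20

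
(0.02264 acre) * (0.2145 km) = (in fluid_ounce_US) 6.645e+08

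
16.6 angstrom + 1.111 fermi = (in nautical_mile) 8.963e-13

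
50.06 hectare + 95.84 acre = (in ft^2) 9.563e+06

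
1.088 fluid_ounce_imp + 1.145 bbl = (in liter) 182.1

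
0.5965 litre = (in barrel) 0.003752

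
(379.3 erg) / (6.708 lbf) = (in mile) 7.899e-10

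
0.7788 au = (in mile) 7.239e+07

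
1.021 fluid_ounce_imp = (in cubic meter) 2.901e-05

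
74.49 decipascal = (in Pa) 7.449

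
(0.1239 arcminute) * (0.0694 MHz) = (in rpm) 23.89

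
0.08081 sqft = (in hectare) 7.507e-07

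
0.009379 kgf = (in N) 0.09198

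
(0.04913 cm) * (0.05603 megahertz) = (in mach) 0.08084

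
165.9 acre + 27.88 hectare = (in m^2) 9.502e+05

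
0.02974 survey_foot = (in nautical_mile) 4.895e-06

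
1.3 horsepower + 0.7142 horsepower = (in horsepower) 2.014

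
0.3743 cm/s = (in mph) 0.008373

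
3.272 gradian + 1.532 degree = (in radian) 0.07813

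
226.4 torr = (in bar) 0.3018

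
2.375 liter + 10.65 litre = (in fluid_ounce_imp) 458.4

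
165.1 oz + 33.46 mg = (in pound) 10.32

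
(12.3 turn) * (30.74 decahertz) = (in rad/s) 2.376e+04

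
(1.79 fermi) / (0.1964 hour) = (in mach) 7.435e-21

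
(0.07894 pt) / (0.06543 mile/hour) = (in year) 3.019e-11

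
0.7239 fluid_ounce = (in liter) 0.02141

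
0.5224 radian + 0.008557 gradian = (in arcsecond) 1.078e+05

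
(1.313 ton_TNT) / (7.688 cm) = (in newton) 7.146e+10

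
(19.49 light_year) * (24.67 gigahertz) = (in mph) 1.018e+28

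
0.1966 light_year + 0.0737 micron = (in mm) 1.86e+18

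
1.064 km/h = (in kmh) 1.064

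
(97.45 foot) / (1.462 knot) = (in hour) 0.01097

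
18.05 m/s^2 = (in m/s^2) 18.05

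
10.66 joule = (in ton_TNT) 2.548e-09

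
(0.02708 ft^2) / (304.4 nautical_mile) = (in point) 1.265e-05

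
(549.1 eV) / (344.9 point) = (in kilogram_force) 7.373e-17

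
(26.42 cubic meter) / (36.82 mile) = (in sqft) 0.004799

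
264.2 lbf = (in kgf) 119.8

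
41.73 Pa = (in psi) 0.006052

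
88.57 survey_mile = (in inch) 5.612e+06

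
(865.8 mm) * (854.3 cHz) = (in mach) 0.02172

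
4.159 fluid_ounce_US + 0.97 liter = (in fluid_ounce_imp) 38.47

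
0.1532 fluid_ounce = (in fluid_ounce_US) 0.1532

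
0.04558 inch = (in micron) 1158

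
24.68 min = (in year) 4.696e-05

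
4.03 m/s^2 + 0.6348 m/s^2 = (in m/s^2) 4.665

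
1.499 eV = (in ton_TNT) 5.74e-29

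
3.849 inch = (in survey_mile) 6.075e-05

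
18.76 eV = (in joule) 3.006e-18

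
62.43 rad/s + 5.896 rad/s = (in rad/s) 68.33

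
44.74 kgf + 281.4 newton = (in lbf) 161.9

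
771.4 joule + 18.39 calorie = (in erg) 8.483e+09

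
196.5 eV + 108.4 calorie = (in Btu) 0.4299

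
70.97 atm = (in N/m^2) 7.191e+06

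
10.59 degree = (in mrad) 184.8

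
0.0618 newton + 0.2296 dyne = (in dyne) 6180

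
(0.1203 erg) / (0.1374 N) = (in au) 5.853e-19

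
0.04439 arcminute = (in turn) 2.055e-06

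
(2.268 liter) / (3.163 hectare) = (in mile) 4.455e-11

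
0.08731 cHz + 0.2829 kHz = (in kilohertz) 0.2829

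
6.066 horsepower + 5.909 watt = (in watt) 4529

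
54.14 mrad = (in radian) 0.05414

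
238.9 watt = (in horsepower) 0.3204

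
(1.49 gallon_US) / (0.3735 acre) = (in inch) 0.0001469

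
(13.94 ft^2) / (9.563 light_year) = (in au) 9.569e-29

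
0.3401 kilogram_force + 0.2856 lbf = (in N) 4.606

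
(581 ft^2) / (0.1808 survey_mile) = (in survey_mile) 0.0001153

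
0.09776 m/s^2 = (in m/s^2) 0.09776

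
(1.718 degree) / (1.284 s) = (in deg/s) 1.338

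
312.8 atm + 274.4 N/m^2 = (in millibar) 3.169e+05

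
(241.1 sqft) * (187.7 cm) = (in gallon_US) 1.111e+04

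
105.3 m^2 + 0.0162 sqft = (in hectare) 0.01053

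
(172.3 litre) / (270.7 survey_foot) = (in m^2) 0.002088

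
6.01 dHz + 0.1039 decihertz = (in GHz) 6.114e-10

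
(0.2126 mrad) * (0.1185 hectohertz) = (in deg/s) 0.1443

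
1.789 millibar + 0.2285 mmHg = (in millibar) 2.094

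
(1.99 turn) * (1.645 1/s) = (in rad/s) 20.57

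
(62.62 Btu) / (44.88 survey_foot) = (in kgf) 492.5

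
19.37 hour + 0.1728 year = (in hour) 1533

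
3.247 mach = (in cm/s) 1.106e+05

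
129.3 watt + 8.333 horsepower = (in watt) 6343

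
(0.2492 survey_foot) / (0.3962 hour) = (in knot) 0.0001035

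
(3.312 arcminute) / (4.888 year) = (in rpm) 5.968e-11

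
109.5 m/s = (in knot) 212.9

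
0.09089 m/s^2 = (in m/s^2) 0.09089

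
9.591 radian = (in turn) 1.526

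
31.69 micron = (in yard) 3.466e-05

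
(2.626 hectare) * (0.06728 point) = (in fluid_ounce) 2.108e+04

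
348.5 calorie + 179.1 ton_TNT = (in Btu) 7.103e+08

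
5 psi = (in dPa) 3.447e+05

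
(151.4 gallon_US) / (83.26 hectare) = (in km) 6.883e-10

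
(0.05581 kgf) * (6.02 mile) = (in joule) 5302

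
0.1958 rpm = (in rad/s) 0.0205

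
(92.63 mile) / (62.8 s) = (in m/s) 2374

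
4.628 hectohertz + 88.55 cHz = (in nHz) 4.637e+11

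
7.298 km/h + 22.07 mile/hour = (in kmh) 42.82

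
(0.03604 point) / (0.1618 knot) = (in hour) 4.243e-08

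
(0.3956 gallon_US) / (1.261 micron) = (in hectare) 0.1188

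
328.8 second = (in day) 0.003806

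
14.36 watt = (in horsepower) 0.01926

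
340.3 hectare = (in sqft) 3.663e+07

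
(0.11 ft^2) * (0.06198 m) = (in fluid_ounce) 21.42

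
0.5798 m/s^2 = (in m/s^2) 0.5798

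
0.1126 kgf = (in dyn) 1.104e+05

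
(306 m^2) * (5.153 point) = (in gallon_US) 147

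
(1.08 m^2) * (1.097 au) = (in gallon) 4.682e+13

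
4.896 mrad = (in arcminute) 16.83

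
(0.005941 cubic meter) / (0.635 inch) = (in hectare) 3.683e-05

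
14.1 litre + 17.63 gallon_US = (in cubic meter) 0.08084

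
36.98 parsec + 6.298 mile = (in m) 1.141e+18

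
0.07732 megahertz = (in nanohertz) 7.732e+13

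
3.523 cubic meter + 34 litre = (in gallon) 939.7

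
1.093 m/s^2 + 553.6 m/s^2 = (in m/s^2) 554.7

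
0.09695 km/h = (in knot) 0.05235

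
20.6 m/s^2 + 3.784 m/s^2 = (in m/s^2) 24.38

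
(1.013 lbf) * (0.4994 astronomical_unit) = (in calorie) 8.046e+10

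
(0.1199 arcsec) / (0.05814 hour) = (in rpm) 2.652e-08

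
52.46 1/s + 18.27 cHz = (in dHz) 526.4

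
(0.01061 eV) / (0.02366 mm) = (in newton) 7.185e-17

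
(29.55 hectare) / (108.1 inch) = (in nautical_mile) 58.11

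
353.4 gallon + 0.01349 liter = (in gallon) 353.4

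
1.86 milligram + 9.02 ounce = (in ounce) 9.02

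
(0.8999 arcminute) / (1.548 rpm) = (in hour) 4.486e-07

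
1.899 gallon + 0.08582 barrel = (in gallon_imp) 4.583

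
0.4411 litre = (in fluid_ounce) 14.92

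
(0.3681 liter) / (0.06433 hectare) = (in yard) 6.258e-07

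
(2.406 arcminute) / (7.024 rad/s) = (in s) 9.964e-05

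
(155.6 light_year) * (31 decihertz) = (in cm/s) 4.563e+20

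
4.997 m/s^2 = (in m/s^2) 4.997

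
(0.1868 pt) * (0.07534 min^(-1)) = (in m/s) 8.275e-08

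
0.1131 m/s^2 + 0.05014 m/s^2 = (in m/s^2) 0.1632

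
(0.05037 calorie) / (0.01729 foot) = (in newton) 39.99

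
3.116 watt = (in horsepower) 0.004179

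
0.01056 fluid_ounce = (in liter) 0.0003123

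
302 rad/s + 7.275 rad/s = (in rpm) 2953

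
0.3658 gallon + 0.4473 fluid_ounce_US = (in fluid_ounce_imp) 49.2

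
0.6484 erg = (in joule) 6.484e-08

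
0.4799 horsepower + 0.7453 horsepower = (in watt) 913.6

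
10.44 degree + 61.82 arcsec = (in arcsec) 3.765e+04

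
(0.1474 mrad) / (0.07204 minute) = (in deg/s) 0.001954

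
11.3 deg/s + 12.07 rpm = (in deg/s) 83.72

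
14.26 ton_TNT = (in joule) 5.966e+10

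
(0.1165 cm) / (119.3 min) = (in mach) 4.78e-10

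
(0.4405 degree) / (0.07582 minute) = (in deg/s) 0.09683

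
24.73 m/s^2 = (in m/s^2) 24.73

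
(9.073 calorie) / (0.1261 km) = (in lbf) 0.06768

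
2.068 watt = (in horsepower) 0.002773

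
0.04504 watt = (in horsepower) 6.04e-05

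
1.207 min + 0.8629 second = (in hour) 0.02036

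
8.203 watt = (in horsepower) 0.011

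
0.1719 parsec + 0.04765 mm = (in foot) 1.74e+16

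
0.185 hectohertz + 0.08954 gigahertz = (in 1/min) 5.372e+09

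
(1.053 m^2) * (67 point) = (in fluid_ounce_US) 841.6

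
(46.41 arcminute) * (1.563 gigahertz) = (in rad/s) 2.11e+07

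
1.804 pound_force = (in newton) 8.025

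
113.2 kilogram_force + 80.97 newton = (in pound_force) 267.8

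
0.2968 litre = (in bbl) 0.001867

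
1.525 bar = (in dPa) 1.525e+06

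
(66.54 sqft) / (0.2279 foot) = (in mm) 8.899e+04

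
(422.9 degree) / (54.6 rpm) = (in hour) 0.0003586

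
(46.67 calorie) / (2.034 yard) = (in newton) 105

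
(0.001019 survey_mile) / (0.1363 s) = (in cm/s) 1203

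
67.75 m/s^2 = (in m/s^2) 67.75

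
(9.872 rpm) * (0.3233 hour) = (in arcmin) 4.136e+06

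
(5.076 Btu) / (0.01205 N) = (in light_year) 4.698e-11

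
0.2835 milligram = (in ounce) 1e-05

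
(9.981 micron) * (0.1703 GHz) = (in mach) 4.992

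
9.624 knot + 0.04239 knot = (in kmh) 17.9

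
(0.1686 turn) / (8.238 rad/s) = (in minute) 0.002143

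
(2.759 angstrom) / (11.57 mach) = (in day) 8.106e-19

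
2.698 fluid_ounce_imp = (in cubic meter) 7.666e-05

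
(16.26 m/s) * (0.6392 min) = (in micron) 6.236e+08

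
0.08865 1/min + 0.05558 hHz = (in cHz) 555.9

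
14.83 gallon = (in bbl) 0.3531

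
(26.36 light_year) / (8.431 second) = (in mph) 6.617e+16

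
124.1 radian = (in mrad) 1.241e+05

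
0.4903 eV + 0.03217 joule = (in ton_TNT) 7.689e-12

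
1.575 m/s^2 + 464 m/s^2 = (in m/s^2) 465.6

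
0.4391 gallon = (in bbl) 0.01045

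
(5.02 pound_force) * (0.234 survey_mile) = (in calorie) 2010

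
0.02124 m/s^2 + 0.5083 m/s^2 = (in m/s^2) 0.5295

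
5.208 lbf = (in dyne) 2.317e+06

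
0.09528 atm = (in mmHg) 72.41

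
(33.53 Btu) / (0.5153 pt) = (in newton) 1.946e+08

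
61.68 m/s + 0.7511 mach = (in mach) 0.9322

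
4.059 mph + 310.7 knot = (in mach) 0.4748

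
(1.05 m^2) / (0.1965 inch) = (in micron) 2.104e+08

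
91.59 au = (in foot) 4.495e+13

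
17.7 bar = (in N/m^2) 1.77e+06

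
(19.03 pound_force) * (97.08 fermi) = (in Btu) 7.789e-15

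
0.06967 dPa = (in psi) 1.01e-06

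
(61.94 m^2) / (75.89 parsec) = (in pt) 7.498e-14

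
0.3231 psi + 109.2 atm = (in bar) 110.7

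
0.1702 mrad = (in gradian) 0.01084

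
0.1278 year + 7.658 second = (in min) 6.717e+04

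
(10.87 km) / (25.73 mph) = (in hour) 0.2625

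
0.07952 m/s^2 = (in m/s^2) 0.07952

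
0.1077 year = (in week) 5.616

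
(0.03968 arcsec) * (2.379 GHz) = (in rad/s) 457.7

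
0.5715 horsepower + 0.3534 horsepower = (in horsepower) 0.9249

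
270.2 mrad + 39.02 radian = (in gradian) 2501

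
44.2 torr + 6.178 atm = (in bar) 6.319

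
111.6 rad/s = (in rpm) 1066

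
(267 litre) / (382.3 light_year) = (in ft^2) 7.946e-19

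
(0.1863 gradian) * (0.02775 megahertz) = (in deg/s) 4653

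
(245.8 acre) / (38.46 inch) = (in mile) 632.7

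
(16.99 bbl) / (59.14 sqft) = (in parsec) 1.593e-17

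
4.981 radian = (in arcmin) 1.712e+04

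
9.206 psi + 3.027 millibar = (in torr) 478.4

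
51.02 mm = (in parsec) 1.653e-18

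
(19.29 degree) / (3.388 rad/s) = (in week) 1.643e-07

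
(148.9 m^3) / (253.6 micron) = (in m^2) 5.871e+05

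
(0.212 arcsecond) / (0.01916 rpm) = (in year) 1.624e-11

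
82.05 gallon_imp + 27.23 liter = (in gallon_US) 105.7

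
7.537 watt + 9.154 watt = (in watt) 16.69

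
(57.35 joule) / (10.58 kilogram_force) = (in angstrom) 5.527e+09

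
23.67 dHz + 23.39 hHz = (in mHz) 2.341e+06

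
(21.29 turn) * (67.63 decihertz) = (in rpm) 8639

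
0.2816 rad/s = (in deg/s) 16.13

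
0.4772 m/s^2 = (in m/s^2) 0.4772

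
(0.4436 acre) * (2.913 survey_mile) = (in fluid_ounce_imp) 2.962e+11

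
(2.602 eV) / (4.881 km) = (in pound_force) 1.92e-23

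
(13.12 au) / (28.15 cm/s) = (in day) 8.07e+07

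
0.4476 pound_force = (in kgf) 0.203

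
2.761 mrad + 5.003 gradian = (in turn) 0.01295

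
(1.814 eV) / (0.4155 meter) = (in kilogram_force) 7.133e-20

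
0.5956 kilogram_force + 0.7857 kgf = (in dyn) 1.355e+06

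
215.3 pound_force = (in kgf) 97.66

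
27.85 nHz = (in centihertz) 2.785e-06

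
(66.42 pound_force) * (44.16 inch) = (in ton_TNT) 7.921e-08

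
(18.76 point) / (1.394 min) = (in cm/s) 0.007913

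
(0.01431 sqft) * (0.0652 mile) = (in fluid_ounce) 4717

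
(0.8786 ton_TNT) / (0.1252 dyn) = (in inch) 1.156e+17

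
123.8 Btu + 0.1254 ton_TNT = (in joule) 5.248e+08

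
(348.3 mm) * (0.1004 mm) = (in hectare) 3.497e-09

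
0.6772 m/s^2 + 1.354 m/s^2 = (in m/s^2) 2.031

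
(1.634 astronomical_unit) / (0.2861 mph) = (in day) 2.212e+07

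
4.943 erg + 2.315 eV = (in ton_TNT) 1.181e-16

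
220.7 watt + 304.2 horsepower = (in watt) 2.271e+05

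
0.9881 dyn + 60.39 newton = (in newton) 60.39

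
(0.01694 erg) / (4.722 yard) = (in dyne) 3.923e-05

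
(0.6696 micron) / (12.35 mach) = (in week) 2.633e-16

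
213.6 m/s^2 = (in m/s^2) 213.6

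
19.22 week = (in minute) 1.937e+05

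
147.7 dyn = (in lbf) 0.000332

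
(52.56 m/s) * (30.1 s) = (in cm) 1.582e+05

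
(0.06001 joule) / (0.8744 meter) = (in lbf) 0.01543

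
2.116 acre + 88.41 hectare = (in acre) 220.6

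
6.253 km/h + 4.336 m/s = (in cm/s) 607.3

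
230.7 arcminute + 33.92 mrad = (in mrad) 101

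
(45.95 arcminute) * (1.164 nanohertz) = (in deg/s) 8.914e-10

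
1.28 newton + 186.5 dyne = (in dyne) 1.282e+05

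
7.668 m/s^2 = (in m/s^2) 7.668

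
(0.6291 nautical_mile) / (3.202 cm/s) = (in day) 0.4211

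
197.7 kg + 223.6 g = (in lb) 436.3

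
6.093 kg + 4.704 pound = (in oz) 290.2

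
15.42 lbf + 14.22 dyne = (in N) 68.59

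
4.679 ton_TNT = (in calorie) 4.679e+09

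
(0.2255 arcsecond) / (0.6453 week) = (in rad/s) 2.801e-12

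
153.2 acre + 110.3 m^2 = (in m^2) 6.201e+05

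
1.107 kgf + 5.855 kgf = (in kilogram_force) 6.962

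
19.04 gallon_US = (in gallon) 19.04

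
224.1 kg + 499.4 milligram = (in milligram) 2.241e+08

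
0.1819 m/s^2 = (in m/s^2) 0.1819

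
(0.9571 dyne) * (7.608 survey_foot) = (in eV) 1.385e+14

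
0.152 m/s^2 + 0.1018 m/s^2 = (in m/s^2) 0.2538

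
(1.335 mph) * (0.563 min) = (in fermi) 2.016e+16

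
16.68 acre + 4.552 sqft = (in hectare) 6.75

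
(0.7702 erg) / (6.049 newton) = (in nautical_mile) 6.875e-12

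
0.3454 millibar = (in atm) 0.0003409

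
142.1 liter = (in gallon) 37.54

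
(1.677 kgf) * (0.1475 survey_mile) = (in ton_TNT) 9.33e-07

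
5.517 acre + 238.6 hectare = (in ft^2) 2.592e+07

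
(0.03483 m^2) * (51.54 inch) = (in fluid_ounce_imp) 1605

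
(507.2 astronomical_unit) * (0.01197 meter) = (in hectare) 9.082e+07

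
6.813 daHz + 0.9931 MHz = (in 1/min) 5.959e+07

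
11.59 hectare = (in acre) 28.64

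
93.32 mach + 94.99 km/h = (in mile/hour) 7.114e+04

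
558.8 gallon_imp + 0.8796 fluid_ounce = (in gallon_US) 671.1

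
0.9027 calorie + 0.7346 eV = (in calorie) 0.9027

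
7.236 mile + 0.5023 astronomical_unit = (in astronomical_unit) 0.5023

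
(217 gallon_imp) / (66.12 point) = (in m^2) 42.29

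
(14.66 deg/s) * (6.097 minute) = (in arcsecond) 1.931e+07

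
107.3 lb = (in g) 4.867e+04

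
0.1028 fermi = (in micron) 1.028e-10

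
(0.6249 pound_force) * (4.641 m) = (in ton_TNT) 3.083e-09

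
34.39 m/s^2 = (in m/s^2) 34.39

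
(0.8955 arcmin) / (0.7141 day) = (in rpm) 4.032e-08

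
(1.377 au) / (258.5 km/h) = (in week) 4743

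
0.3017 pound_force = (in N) 1.342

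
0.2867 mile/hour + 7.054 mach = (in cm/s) 2.402e+05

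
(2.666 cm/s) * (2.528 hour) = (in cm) 2.426e+04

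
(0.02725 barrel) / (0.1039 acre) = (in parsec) 3.339e-22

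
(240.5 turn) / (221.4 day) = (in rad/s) 7.9e-05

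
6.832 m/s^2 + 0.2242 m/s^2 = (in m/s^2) 7.056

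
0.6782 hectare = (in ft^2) 7.3e+04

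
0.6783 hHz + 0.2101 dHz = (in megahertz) 6.785e-05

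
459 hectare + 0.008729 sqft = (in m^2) 4.59e+06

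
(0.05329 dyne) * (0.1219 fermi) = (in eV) 0.0004055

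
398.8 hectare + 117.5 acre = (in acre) 1103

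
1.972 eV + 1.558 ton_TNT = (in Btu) 6.179e+06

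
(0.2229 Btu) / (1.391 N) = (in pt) 4.792e+05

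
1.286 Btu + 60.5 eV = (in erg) 1.357e+10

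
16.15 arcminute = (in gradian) 0.2991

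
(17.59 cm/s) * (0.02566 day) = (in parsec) 1.264e-14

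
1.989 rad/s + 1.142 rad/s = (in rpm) 29.9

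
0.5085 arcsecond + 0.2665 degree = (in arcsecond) 959.9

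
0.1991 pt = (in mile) 4.364e-08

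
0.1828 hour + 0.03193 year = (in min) 1.679e+04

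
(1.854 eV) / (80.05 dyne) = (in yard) 4.058e-16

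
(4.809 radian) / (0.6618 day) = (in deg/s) 0.004819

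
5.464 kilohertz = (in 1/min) 3.278e+05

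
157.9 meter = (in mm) 1.579e+05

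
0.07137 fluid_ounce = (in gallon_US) 0.0005576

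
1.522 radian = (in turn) 0.2422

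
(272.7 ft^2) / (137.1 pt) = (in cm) 5.238e+04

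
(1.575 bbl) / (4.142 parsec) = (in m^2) 1.959e-18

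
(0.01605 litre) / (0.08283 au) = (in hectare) 1.295e-19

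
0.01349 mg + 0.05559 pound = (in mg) 2.522e+04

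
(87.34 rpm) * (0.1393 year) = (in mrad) 4.018e+10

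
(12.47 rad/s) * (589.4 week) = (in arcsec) 9.169e+14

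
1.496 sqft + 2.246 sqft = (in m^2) 0.3476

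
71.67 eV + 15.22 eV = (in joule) 1.392e-17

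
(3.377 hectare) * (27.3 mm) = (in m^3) 921.9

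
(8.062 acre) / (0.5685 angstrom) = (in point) 1.627e+18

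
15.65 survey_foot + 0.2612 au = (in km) 3.907e+07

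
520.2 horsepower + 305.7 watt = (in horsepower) 520.6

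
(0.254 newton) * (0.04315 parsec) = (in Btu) 3.205e+11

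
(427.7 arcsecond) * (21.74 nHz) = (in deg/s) 2.583e-09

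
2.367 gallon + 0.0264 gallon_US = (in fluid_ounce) 306.4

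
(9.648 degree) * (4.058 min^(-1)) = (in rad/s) 0.01139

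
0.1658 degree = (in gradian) 0.1842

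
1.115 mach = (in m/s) 379.7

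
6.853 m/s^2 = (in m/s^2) 6.853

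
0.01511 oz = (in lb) 0.0009444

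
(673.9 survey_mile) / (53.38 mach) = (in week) 9.866e-05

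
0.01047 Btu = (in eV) 6.895e+19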